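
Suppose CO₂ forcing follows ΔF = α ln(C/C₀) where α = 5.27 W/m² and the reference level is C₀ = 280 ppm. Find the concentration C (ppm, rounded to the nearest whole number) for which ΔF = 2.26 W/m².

C ≈ 430 ppm

Set 5.27 ln(C/280) = 2.26, so ln(C/280) = 2.26/5.27 = 0.42884.
Then C/280 = e^0.42884 = 1.53548, giving C = 280 × 1.53548 = 429.93 ppm.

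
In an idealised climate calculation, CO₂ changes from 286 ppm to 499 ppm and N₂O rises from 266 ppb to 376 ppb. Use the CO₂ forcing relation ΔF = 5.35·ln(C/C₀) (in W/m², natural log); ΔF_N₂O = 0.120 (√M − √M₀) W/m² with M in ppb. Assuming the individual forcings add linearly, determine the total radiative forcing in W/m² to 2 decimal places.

ΔF = 3.35 W/m²

CO₂: 5.35 × ln(499/286) = 5.35 × ln(1.74476) = 5.35 × 0.55662 = 2.9779 W/m².
N₂O: 0.120 × (√376 − √266) = 0.120 × (19.3907 − 16.3095) = 0.120 × 3.0812 = 0.3697 W/m².
Total ΔF = 2.9779 + 0.3697 = 3.3476 W/m².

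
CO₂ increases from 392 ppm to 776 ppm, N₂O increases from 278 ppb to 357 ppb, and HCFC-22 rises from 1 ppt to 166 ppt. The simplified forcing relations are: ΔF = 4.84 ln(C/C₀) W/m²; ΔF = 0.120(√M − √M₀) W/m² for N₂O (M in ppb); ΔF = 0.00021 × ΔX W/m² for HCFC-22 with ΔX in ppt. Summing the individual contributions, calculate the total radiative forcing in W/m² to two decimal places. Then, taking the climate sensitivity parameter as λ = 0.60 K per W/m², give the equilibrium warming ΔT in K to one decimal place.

ΔF = 3.61 W/m²; ΔT = 2.2 K

CO₂: 4.84 × ln(776/392) = 4.84 × ln(1.97959) = 4.84 × 0.68289 = 3.3052 W/m².
N₂O: 0.120 × (√357 − √278) = 0.120 × (18.8944 − 16.6733) = 0.120 × 2.2211 = 0.2665 W/m².
HCFC-22: ΔF = 0.00021 × (166 − 1) = 0.00021 × 165 = 0.0347 W/m².
Total ΔF = 3.3052 + 0.2665 + 0.0347 = 3.6064 W/m².
ΔT = λ ΔF = 0.60 × 3.61 = 2.1660 K.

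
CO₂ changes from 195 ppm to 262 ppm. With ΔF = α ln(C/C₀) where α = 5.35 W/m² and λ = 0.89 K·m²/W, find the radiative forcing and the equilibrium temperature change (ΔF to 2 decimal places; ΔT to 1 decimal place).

ΔF = 1.58 W/m²; ΔT = 1.4 K

CO₂: 5.35 × ln(262/195) = 5.35 × ln(1.34359) = 5.35 × 0.29535 = 1.5801 W/m².
ΔT = λ ΔF = 0.89 × 1.58 = 1.4062 K.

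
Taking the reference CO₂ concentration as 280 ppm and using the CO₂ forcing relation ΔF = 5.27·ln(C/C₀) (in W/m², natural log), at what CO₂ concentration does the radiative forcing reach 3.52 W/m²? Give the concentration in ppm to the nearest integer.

C ≈ 546 ppm

Set 5.27 ln(C/280) = 3.52, so ln(C/280) = 3.52/5.27 = 0.66793.
Then C/280 = e^0.66793 = 1.95020, giving C = 280 × 1.95020 = 546.06 ppm.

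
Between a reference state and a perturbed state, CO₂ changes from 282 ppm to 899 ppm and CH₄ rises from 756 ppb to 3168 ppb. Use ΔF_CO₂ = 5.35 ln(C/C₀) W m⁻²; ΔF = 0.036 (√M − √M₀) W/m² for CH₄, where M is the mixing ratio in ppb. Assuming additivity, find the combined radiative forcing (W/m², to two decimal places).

ΔF = 7.24 W/m²

CO₂: 5.35 × ln(899/282) = 5.35 × ln(3.18794) = 5.35 × 1.15937 = 6.2026 W/m².
CH₄: 0.036 × (√3168 − √756) = 0.036 × (56.2850 − 27.4955) = 0.036 × 28.7895 = 1.0364 W/m².
Total ΔF = 6.2026 + 1.0364 = 7.2390 W/m².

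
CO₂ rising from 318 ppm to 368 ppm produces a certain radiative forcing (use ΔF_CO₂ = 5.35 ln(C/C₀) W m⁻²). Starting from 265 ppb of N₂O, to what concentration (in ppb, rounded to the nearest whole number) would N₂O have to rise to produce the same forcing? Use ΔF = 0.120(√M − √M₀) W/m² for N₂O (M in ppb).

M ≈ 519 ppb

CO₂ forcing: 5.35 × ln(368/318) = 5.35 × 0.146032 = 0.78127 W/m².
Set 0.120(√M − √265) = 0.78127: √M = 0.78127/0.120 + √265 = 6.5106 + 16.2788 = 22.7894.
M = (22.7894)² = 519.36 ppb.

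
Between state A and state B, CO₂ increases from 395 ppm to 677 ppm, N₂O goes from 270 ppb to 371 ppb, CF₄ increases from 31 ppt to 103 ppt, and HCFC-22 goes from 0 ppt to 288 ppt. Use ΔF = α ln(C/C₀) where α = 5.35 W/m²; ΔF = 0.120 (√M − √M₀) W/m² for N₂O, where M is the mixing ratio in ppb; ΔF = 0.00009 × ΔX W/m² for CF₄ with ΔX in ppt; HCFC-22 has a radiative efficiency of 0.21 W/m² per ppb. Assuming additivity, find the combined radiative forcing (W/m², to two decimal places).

ΔF = 3.29 W/m²

CO₂: 5.35 × ln(677/395) = 5.35 × ln(1.71392) = 5.35 × 0.53878 = 2.8825 W/m².
N₂O: 0.120 × (√371 − √270) = 0.120 × (19.2614 − 16.4317) = 0.120 × 2.8297 = 0.3396 W/m².
CF₄: ΔF = 0.00009 × (103 − 31) = 0.00009 × 72 = 0.0065 W/m².
HCFC-22: Δ = 288 − 0 = 288 ppt = 0.288 ppb; ΔF = 0.21 × 0.288 = 0.0605 W/m².
Total ΔF = 2.8825 + 0.3396 + 0.0065 + 0.0605 = 3.2891 W/m².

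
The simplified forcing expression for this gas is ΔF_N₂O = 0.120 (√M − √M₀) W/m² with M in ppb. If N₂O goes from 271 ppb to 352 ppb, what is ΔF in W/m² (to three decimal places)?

ΔF = 0.276 W/m²

N₂O: 0.120 × (√352 − √271) = 0.120 × (18.7617 − 16.4621) = 0.120 × 2.2996 = 0.2760 W/m².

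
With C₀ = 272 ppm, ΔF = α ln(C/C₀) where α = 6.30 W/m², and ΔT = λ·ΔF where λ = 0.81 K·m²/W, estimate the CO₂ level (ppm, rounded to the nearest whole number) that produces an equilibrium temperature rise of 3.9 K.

Required forcing: ΔF = ΔT/λ = 3.9/0.81 = 4.8148 W/m².
Then ln(C/272) = ΔF/6.30 = 4.8148/6.30 = 0.76425.
So C = 272 × e^0.76425 = 272 × 2.14738 = 584.09 ppm.

C ≈ 584 ppm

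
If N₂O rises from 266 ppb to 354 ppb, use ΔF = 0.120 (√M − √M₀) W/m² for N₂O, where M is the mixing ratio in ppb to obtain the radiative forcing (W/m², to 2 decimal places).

ΔF = 0.30 W/m²

N₂O: 0.120 × (√354 − √266) = 0.120 × (18.8149 − 16.3095) = 0.120 × 2.5054 = 0.3006 W/m².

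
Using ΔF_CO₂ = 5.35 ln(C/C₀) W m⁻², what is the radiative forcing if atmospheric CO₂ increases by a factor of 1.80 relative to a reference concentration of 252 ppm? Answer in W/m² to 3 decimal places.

ΔF = 3.145 W/m²

Because the forcing depends only on the ratio C/C₀, the initial concentration does not enter.
ΔF = 5.35 × ln(1.80) = 5.35 × 0.58779 = 3.1447 W/m².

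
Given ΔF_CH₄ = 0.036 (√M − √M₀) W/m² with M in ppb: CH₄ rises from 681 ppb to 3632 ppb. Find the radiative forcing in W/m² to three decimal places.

CH₄: 0.036 × (√3632 − √681) = 0.036 × (60.2661 − 26.0960) = 0.036 × 34.1701 = 1.2301 W/m².

ΔF = 1.230 W/m²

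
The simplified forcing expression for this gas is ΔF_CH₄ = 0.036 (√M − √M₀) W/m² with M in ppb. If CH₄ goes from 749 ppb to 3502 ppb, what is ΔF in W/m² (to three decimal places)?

ΔF = 1.145 W/m²

CH₄: 0.036 × (√3502 − √749) = 0.036 × (59.1777 − 27.3679) = 0.036 × 31.8098 = 1.1452 W/m².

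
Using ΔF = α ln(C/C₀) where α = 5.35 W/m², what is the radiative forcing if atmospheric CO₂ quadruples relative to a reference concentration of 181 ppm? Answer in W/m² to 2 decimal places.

Because the forcing depends only on the ratio C/C₀, the initial concentration does not enter.
ΔF = 5.35 × ln(4) = 5.35 × 1.38629 = 7.4167 W/m².

ΔF = 7.42 W/m²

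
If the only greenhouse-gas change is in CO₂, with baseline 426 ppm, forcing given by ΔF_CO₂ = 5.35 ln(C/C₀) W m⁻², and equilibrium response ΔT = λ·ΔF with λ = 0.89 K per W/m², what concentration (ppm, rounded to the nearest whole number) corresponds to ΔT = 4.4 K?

Required forcing: ΔF = ΔT/λ = 4.4/0.89 = 4.9438 W/m².
Then ln(C/426) = ΔF/5.35 = 4.9438/5.35 = 0.92407.
So C = 426 × e^0.92407 = 426 × 2.51952 = 1073.32 ppm.

C ≈ 1073 ppm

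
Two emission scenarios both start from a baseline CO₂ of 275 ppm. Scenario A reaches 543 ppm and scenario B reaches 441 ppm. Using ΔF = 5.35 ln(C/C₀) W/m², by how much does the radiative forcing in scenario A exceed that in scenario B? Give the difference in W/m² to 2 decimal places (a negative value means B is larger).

ΔF_A = 5.35 ln(543/275) = 5.35 × 0.68034 = 3.6398 W/m².
ΔF_B = 5.35 ln(441/275) = 5.35 × 0.47227 = 2.5266 W/m².
Difference: 3.6398 − 2.5266 = 1.1132 W/m².

ΔF_A − ΔF_B = 1.11 W/m²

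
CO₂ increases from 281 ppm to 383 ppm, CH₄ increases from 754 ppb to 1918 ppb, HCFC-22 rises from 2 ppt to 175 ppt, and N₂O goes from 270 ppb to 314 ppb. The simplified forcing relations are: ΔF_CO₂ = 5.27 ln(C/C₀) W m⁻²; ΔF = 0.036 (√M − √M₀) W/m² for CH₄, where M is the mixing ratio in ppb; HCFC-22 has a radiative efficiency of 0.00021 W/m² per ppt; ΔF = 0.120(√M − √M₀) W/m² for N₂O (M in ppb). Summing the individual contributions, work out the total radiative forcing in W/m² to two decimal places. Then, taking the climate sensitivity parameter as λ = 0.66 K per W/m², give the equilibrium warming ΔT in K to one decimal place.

CO₂: 5.27 × ln(383/281) = 5.27 × ln(1.36299) = 5.27 × 0.30968 = 1.6320 W/m².
CH₄: 0.036 × (√1918 − √754) = 0.036 × (43.7950 − 27.4591) = 0.036 × 16.3359 = 0.5881 W/m².
HCFC-22: ΔF = 0.00021 × (175 − 2) = 0.00021 × 173 = 0.0363 W/m².
N₂O: 0.120 × (√314 − √270) = 0.120 × (17.7200 − 16.4317) = 0.120 × 1.2883 = 0.1546 W/m².
Total ΔF = 1.6320 + 0.5881 + 0.0363 + 0.1546 = 2.4110 W/m².
ΔT = λ ΔF = 0.66 × 2.41 = 1.5906 K.

ΔF = 2.41 W/m²; ΔT = 1.6 K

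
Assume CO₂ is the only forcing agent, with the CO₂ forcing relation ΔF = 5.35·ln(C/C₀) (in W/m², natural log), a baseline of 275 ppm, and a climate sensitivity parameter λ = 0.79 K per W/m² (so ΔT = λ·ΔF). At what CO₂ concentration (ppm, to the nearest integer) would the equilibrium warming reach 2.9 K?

C ≈ 546 ppm

Required forcing: ΔF = ΔT/λ = 2.9/0.79 = 3.6709 W/m².
Then ln(C/275) = ΔF/5.35 = 3.6709/5.35 = 0.68615.
So C = 275 × e^0.68615 = 275 × 1.98605 = 546.16 ppm.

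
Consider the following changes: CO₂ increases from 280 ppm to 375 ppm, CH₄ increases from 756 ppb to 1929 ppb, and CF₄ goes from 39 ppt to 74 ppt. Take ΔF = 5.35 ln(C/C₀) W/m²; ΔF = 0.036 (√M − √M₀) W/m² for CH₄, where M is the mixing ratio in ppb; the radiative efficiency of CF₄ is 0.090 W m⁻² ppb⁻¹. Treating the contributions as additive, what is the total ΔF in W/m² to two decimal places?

ΔF = 2.16 W/m²

CO₂: 5.35 × ln(375/280) = 5.35 × ln(1.33929) = 5.35 × 0.29214 = 1.5629 W/m².
CH₄: 0.036 × (√1929 − √756) = 0.036 × (43.9204 − 27.4955) = 0.036 × 16.4249 = 0.5913 W/m².
CF₄: Δ = 74 − 39 = 35 ppt = 0.035 ppb; ΔF = 0.090 × 0.035 = 0.0032 W/m².
Total ΔF = 1.5629 + 0.5913 + 0.0032 = 2.1574 W/m².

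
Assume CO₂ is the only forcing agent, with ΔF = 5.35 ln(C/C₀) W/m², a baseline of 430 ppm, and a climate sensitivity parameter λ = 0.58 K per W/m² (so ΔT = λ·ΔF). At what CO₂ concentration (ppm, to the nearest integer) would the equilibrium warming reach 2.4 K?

Required forcing: ΔF = ΔT/λ = 2.4/0.58 = 4.1379 W/m².
Then ln(C/430) = ΔF/5.35 = 4.1379/5.35 = 0.77344.
So C = 430 × e^0.77344 = 430 × 2.16721 = 931.90 ppm.

C ≈ 932 ppm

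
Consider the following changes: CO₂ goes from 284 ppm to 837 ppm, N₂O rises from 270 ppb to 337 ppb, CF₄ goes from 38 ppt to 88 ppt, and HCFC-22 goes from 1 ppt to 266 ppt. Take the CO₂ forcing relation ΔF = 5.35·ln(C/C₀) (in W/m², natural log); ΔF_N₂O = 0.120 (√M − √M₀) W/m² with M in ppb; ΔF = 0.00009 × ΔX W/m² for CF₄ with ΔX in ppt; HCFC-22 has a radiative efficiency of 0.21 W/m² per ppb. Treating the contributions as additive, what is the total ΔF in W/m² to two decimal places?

CO₂: 5.35 × ln(837/284) = 5.35 × ln(2.94718) = 5.35 × 1.08085 = 5.7825 W/m².
N₂O: 0.120 × (√337 − √270) = 0.120 × (18.3576 − 16.4317) = 0.120 × 1.9259 = 0.2311 W/m².
CF₄: ΔF = 0.00009 × (88 − 38) = 0.00009 × 50 = 0.0045 W/m².
HCFC-22: Δ = 266 − 1 = 265 ppt = 0.265 ppb; ΔF = 0.21 × 0.265 = 0.0557 W/m².
Total ΔF = 5.7825 + 0.2311 + 0.0045 + 0.0557 = 6.0738 W/m².

ΔF = 6.07 W/m²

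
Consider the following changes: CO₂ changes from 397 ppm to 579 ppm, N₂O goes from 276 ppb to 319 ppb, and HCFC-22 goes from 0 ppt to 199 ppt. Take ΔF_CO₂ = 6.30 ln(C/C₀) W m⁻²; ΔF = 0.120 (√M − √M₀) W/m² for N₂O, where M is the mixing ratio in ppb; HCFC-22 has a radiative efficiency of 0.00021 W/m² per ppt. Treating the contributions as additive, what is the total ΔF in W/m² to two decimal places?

CO₂: 6.30 × ln(579/397) = 6.30 × ln(1.45844) = 6.30 × 0.37737 = 2.3774 W/m².
N₂O: 0.120 × (√319 − √276) = 0.120 × (17.8606 − 16.6132) = 0.120 × 1.2474 = 0.1497 W/m².
HCFC-22: ΔF = 0.00021 × (199 − 0) = 0.00021 × 199 = 0.0418 W/m².
Total ΔF = 2.3774 + 0.1497 + 0.0418 = 2.5689 W/m².

ΔF = 2.57 W/m²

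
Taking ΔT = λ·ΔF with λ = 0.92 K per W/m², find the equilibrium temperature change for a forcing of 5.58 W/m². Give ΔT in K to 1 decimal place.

ΔT = 5.1 K

ΔT = λ ΔF = 0.92 × 5.58 = 5.1336 K.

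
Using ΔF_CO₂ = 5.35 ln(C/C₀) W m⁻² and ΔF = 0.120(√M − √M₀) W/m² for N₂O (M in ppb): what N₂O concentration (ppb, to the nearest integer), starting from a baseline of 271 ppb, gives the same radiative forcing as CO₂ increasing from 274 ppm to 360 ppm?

CO₂ forcing: 5.35 × ln(360/274) = 5.35 × 0.272976 = 1.46042 W/m².
Set 0.120(√M − √271) = 1.46042: √M = 1.46042/0.120 + √271 = 12.1702 + 16.4621 = 28.6323.
M = (28.6323)² = 819.81 ppb.

M ≈ 820 ppb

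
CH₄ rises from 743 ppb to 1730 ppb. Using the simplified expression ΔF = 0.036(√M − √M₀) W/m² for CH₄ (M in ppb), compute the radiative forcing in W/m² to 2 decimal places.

ΔF = 0.52 W/m²

CH₄: 0.036 × (√1730 − √743) = 0.036 × (41.5933 − 27.2580) = 0.036 × 14.3353 = 0.5161 W/m².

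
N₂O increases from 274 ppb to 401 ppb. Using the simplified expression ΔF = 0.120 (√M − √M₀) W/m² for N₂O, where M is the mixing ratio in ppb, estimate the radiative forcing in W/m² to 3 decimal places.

N₂O: 0.120 × (√401 − √274) = 0.120 × (20.0250 − 16.5529) = 0.120 × 3.4721 = 0.4167 W/m².

ΔF = 0.417 W/m²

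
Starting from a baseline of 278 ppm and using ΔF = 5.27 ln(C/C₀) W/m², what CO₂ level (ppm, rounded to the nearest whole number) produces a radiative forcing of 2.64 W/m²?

C ≈ 459 ppm

Set 5.27 ln(C/278) = 2.64, so ln(C/278) = 2.64/5.27 = 0.50095.
Then C/278 = e^0.50095 = 1.65029, giving C = 278 × 1.65029 = 458.78 ppm.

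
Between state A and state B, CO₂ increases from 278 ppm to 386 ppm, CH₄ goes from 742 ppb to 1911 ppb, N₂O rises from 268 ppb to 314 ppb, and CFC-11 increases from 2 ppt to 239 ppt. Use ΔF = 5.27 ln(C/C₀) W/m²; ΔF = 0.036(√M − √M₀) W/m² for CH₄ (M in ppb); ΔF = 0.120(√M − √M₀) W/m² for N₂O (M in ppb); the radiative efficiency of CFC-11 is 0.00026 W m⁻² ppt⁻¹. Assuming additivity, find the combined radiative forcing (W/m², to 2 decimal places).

ΔF = 2.55 W/m²

CO₂: 5.27 × ln(386/278) = 5.27 × ln(1.38849) = 5.27 × 0.32822 = 1.7297 W/m².
CH₄: 0.036 × (√1911 − √742) = 0.036 × (43.7150 − 27.2397) = 0.036 × 16.4753 = 0.5931 W/m².
N₂O: 0.120 × (√314 − √268) = 0.120 × (17.7200 − 16.3707) = 0.120 × 1.3493 = 0.1619 W/m².
CFC-11: ΔF = 0.00026 × (239 − 2) = 0.00026 × 237 = 0.0616 W/m².
Total ΔF = 1.7297 + 0.5931 + 0.1619 + 0.0616 = 2.5463 W/m².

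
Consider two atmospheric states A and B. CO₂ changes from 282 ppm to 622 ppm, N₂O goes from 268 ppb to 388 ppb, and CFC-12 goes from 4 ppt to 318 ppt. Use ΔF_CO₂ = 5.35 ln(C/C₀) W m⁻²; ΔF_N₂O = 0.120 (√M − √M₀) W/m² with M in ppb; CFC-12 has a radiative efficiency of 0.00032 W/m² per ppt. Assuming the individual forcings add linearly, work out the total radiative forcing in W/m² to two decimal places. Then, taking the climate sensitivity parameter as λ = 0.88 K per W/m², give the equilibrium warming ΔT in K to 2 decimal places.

CO₂: 5.35 × ln(622/282) = 5.35 × ln(2.20567) = 5.35 × 0.79103 = 4.2320 W/m².
N₂O: 0.120 × (√388 − √268) = 0.120 × (19.6977 − 16.3707) = 0.120 × 3.3270 = 0.3992 W/m².
CFC-12: ΔF = 0.00032 × (318 − 4) = 0.00032 × 314 = 0.1005 W/m².
Total ΔF = 4.2320 + 0.3992 + 0.1005 = 4.7317 W/m².
ΔT = λ ΔF = 0.88 × 4.73 = 4.1624 K.

ΔF = 4.73 W/m²; ΔT = 4.16 K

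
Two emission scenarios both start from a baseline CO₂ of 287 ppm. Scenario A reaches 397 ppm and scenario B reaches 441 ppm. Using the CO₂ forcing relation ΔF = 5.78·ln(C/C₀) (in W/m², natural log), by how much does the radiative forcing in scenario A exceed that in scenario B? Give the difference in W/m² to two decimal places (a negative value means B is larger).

ΔF_A = 5.78 ln(397/287) = 5.78 × 0.32445 = 1.8753 W/m².
ΔF_B = 5.78 ln(441/287) = 5.78 × 0.42956 = 2.4829 W/m².
Difference: 1.8753 − 2.4829 = -0.6076 W/m².

ΔF_A − ΔF_B = -0.61 W/m²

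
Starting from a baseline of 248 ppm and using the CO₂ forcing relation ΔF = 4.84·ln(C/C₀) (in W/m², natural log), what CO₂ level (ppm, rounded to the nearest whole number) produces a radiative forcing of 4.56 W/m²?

C ≈ 636 ppm

Set 4.84 ln(C/248) = 4.56, so ln(C/248) = 4.56/4.84 = 0.94215.
Then C/248 = e^0.94215 = 2.56549, giving C = 248 × 2.56549 = 636.24 ppm.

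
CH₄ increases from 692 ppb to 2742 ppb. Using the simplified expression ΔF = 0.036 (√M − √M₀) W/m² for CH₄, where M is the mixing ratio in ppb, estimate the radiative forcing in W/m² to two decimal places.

ΔF = 0.94 W/m²

CH₄: 0.036 × (√2742 − √692) = 0.036 × (52.3641 − 26.3059) = 0.036 × 26.0582 = 0.9381 W/m².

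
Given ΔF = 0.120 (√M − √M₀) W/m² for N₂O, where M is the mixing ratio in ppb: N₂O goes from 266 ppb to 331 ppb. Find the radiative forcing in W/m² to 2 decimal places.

N₂O: 0.120 × (√331 − √266) = 0.120 × (18.1934 − 16.3095) = 0.120 × 1.8839 = 0.2261 W/m².

ΔF = 0.23 W/m²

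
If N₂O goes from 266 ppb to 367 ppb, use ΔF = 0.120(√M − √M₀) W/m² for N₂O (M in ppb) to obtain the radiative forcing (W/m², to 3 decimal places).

N₂O: 0.120 × (√367 − √266) = 0.120 × (19.1572 − 16.3095) = 0.120 × 2.8477 = 0.3417 W/m².

ΔF = 0.342 W/m²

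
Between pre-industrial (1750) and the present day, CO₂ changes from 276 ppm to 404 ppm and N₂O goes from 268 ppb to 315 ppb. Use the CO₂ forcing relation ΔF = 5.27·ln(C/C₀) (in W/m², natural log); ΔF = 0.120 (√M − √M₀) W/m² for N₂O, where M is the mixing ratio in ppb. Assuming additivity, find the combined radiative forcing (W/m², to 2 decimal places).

CO₂: 5.27 × ln(404/276) = 5.27 × ln(1.46377) = 5.27 × 0.38102 = 2.0080 W/m².
N₂O: 0.120 × (√315 − √268) = 0.120 × (17.7482 − 16.3707) = 0.120 × 1.3775 = 0.1653 W/m².
Total ΔF = 2.0080 + 0.1653 = 2.1733 W/m².

ΔF = 2.17 W/m²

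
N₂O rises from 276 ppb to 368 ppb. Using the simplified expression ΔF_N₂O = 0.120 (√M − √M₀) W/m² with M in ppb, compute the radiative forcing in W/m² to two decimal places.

N₂O: 0.120 × (√368 − √276) = 0.120 × (19.1833 − 16.6132) = 0.120 × 2.5701 = 0.3084 W/m².

ΔF = 0.31 W/m²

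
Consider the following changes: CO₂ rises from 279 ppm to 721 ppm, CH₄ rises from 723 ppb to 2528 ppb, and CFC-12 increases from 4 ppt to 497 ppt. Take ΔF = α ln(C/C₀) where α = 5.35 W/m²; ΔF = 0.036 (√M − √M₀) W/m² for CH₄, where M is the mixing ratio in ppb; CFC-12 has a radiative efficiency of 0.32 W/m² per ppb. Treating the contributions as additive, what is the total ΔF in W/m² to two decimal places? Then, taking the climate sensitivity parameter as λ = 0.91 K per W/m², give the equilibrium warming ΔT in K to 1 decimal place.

CO₂: 5.35 × ln(721/279) = 5.35 × ln(2.58423) = 5.35 × 0.94943 = 5.0795 W/m².
CH₄: 0.036 × (√2528 − √723) = 0.036 × (50.2792 − 26.8887) = 0.036 × 23.3905 = 0.8421 W/m².
CFC-12: Δ = 497 − 4 = 493 ppt = 0.493 ppb; ΔF = 0.32 × 0.493 = 0.1578 W/m².
Total ΔF = 5.0795 + 0.8421 + 0.1578 = 6.0794 W/m².
ΔT = λ ΔF = 0.91 × 6.08 = 5.5328 K.

ΔF = 6.08 W/m²; ΔT = 5.5 K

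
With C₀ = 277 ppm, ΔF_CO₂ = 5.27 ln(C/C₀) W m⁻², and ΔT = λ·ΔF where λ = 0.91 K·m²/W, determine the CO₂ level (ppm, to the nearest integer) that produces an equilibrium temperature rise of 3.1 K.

Required forcing: ΔF = ΔT/λ = 3.1/0.91 = 3.4066 W/m².
Then ln(C/277) = ΔF/5.27 = 3.4066/5.27 = 0.64641.
So C = 277 × e^0.64641 = 277 × 1.90868 = 528.70 ppm.

C ≈ 529 ppm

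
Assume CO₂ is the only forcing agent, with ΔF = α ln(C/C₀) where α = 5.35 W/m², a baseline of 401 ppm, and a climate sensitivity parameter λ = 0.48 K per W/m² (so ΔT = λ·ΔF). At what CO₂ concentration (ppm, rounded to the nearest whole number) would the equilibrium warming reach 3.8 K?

Required forcing: ΔF = ΔT/λ = 3.8/0.48 = 7.9167 W/m².
Then ln(C/401) = ΔF/5.35 = 7.9167/5.35 = 1.47976.
So C = 401 × e^1.47976 = 401 × 4.39189 = 1761.15 ppm.

C ≈ 1761 ppm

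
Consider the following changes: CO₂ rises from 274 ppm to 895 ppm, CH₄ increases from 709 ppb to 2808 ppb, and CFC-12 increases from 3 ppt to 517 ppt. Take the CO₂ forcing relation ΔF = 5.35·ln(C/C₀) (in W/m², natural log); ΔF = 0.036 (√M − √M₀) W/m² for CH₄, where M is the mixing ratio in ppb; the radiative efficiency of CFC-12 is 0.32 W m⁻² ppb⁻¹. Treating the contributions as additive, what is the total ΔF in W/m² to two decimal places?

CO₂: 5.35 × ln(895/274) = 5.35 × ln(3.26642) = 5.35 × 1.18369 = 6.3327 W/m².
CH₄: 0.036 × (√2808 − √709) = 0.036 × (52.9906 − 26.6271) = 0.036 × 26.3635 = 0.9491 W/m².
CFC-12: Δ = 517 − 3 = 514 ppt = 0.514 ppb; ΔF = 0.32 × 0.514 = 0.1645 W/m².
Total ΔF = 6.3327 + 0.9491 + 0.1645 = 7.4463 W/m².

ΔF = 7.45 W/m²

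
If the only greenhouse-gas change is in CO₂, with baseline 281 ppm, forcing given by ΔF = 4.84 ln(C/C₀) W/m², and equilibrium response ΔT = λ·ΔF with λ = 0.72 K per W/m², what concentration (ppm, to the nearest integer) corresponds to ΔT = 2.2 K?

Required forcing: ΔF = ΔT/λ = 2.2/0.72 = 3.0556 W/m².
Then ln(C/281) = ΔF/4.84 = 3.0556/4.84 = 0.63132.
So C = 281 × e^0.63132 = 281 × 1.88009 = 528.31 ppm.

C ≈ 528 ppm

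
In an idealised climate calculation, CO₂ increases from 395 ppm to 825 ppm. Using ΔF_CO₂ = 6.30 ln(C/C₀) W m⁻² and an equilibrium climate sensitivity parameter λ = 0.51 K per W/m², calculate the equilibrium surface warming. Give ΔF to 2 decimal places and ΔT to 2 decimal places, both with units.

ΔF = 4.64 W/m²; ΔT = 2.37 K

CO₂: 6.30 × ln(825/395) = 6.30 × ln(2.08861) = 6.30 × 0.73650 = 4.6400 W/m².
ΔT = λ ΔF = 0.51 × 4.64 = 2.3664 K.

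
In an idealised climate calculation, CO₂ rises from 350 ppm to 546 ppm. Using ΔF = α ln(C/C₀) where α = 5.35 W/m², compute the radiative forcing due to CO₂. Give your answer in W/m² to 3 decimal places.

ΔF = 2.379 W/m²

CO₂ absorption bands are partially saturated, so forcing scales with the logarithm of the concentration ratio.
CO₂: 5.35 × ln(546/350) = 5.35 × ln(1.56000) = 5.35 × 0.44469 = 2.3791 W/m².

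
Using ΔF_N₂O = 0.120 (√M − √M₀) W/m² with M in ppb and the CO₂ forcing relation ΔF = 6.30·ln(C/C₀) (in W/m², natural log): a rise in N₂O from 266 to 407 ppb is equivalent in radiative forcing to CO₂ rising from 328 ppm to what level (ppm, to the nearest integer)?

N₂O forcing: 0.120 × (√407 − √266) = 0.120 × (20.1742 − 16.3095) = 0.120 × 3.8647 = 0.46376 W/m².
Set 6.30 ln(C/328) = 0.46376: ln(C/328) = 0.46376/6.30 = 0.07361, so C = 328 × e^0.07361 = 328 × 1.07639 = 353.06 ppm.

C ≈ 353 ppm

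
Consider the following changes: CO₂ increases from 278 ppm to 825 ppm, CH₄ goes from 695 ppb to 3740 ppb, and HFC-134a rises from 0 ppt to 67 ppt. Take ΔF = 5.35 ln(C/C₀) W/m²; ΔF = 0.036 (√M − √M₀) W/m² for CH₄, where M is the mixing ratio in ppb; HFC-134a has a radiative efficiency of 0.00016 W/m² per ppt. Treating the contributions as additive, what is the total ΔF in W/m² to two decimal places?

ΔF = 7.08 W/m²

CO₂: 5.35 × ln(825/278) = 5.35 × ln(2.96763) = 5.35 × 1.08776 = 5.8195 W/m².
CH₄: 0.036 × (√3740 − √695) = 0.036 × (61.1555 − 26.3629) = 0.036 × 34.7926 = 1.2525 W/m².
HFC-134a: ΔF = 0.00016 × (67 − 0) = 0.00016 × 67 = 0.0107 W/m².
Total ΔF = 5.8195 + 1.2525 + 0.0107 = 7.0827 W/m².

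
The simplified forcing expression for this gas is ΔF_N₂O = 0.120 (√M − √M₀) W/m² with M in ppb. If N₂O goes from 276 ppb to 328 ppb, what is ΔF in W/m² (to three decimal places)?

ΔF = 0.180 W/m²

N₂O: 0.120 × (√328 − √276) = 0.120 × (18.1108 − 16.6132) = 0.120 × 1.4976 = 0.1797 W/m².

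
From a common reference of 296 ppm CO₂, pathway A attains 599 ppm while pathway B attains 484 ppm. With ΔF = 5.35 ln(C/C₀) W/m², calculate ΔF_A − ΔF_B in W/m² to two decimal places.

ΔF_A − ΔF_B = 1.14 W/m²

ΔF_A = 5.35 ln(599/296) = 5.35 × 0.70490 = 3.7712 W/m².
ΔF_B = 5.35 ln(484/296) = 5.35 × 0.49173 = 2.6308 W/m².
Difference: 3.7712 − 2.6308 = 1.1404 W/m².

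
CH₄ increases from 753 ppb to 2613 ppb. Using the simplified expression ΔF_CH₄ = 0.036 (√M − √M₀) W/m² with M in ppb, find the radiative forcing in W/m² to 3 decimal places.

CH₄: 0.036 × (√2613 − √753) = 0.036 × (51.1175 − 27.4408) = 0.036 × 23.6767 = 0.8524 W/m².

ΔF = 0.852 W/m²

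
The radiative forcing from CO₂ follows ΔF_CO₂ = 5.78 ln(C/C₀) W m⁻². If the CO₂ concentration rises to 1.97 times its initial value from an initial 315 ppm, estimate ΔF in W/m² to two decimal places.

Because the forcing depends only on the ratio C/C₀, the initial concentration does not enter.
ΔF = 5.78 × ln(1.97) = 5.78 × 0.67803 = 3.9190 W/m².

ΔF = 3.92 W/m²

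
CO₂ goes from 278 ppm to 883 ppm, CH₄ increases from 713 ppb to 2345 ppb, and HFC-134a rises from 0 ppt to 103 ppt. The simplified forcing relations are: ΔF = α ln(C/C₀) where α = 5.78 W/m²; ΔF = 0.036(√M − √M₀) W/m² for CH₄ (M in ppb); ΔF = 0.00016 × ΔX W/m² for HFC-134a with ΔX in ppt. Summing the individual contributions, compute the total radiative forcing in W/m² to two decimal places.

ΔF = 7.48 W/m²

CO₂: 5.78 × ln(883/278) = 5.78 × ln(3.17626) = 5.78 × 1.15570 = 6.6799 W/m².
CH₄: 0.036 × (√2345 − √713) = 0.036 × (48.4252 − 26.7021) = 0.036 × 21.7231 = 0.7820 W/m².
HFC-134a: ΔF = 0.00016 × (103 − 0) = 0.00016 × 103 = 0.0165 W/m².
Total ΔF = 6.6799 + 0.7820 + 0.0165 = 7.4784 W/m².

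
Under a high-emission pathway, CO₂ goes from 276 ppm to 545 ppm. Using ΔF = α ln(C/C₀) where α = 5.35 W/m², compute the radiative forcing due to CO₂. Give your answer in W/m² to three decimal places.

CO₂ absorption bands are partially saturated, so forcing scales with the logarithm of the concentration ratio.
CO₂: 5.35 × ln(545/276) = 5.35 × ln(1.97464) = 5.35 × 0.68039 = 3.6401 W/m².

ΔF = 3.640 W/m²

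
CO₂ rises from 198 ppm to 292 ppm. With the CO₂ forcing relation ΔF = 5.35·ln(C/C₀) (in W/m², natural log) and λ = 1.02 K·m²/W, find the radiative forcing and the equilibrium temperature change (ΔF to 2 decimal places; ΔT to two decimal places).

CO₂: 5.35 × ln(292/198) = 5.35 × ln(1.47475) = 5.35 × 0.38849 = 2.0784 W/m².
ΔT = λ ΔF = 1.02 × 2.08 = 2.1216 K.

ΔF = 2.08 W/m²; ΔT = 2.12 K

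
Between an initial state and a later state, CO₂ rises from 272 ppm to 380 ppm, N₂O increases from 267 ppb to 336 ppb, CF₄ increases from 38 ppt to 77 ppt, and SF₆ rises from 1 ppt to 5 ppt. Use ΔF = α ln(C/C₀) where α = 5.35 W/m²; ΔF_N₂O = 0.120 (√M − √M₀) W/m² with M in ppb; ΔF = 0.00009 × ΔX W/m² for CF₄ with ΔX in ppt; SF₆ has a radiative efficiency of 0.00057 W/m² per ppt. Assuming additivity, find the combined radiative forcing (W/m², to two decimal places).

CO₂: 5.35 × ln(380/272) = 5.35 × ln(1.39706) = 5.35 × 0.33437 = 1.7889 W/m².
N₂O: 0.120 × (√336 − √267) = 0.120 × (18.3303 − 16.3401) = 0.120 × 1.9902 = 0.2388 W/m².
CF₄: ΔF = 0.00009 × (77 − 38) = 0.00009 × 39 = 0.0035 W/m².
SF₆: ΔF = 0.00057 × (5 − 1) = 0.00057 × 4 = 0.0023 W/m².
Total ΔF = 1.7889 + 0.2388 + 0.0035 + 0.0023 = 2.0335 W/m².

ΔF = 2.03 W/m²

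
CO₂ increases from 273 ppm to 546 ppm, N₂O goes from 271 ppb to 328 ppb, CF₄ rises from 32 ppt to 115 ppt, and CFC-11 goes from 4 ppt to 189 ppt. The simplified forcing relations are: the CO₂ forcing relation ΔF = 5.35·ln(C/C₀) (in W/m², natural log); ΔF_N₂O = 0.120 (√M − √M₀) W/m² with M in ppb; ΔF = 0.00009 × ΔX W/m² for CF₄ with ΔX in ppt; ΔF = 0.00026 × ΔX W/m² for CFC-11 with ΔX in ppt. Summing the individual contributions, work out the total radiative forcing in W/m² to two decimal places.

ΔF = 3.96 W/m²

CO₂: 5.35 × ln(546/273) = 5.35 × ln(2.00000) = 5.35 × 0.69315 = 3.7084 W/m².
N₂O: 0.120 × (√328 − √271) = 0.120 × (18.1108 − 16.4621) = 0.120 × 1.6487 = 0.1978 W/m².
CF₄: ΔF = 0.00009 × (115 − 32) = 0.00009 × 83 = 0.0075 W/m².
CFC-11: ΔF = 0.00026 × (189 − 4) = 0.00026 × 185 = 0.0481 W/m².
Total ΔF = 3.7084 + 0.1978 + 0.0075 + 0.0481 = 3.9618 W/m².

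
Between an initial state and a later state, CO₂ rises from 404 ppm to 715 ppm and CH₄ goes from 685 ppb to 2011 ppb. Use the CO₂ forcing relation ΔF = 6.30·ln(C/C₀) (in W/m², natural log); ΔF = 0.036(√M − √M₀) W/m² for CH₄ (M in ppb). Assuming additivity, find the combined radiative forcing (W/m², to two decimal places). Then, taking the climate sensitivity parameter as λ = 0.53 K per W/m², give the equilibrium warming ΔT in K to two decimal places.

ΔF = 4.27 W/m²; ΔT = 2.26 K

CO₂: 6.30 × ln(715/404) = 6.30 × ln(1.76980) = 6.30 × 0.57087 = 3.5965 W/m².
CH₄: 0.036 × (√2011 − √685) = 0.036 × (44.8442 − 26.1725) = 0.036 × 18.6717 = 0.6722 W/m².
Total ΔF = 3.5965 + 0.6722 = 4.2687 W/m².
ΔT = λ ΔF = 0.53 × 4.27 = 2.2631 K.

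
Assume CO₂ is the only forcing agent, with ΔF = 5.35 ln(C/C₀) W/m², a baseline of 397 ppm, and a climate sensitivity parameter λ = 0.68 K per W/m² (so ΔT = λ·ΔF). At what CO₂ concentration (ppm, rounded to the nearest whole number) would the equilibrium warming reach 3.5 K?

Required forcing: ΔF = ΔT/λ = 3.5/0.68 = 5.1471 W/m².
Then ln(C/397) = ΔF/5.35 = 5.1471/5.35 = 0.96207.
So C = 397 × e^0.96207 = 397 × 2.61711 = 1038.99 ppm.

C ≈ 1039 ppm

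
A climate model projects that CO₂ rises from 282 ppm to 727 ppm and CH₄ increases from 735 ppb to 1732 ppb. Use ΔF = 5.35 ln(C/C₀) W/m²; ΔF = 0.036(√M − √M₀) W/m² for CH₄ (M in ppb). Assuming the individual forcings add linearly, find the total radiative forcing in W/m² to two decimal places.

CO₂: 5.35 × ln(727/282) = 5.35 × ln(2.57801) = 5.35 × 0.94702 = 5.0666 W/m².
CH₄: 0.036 × (√1732 − √735) = 0.036 × (41.6173 − 27.1109) = 0.036 × 14.5064 = 0.5222 W/m².
Total ΔF = 5.0666 + 0.5222 = 5.5888 W/m².

ΔF = 5.59 W/m²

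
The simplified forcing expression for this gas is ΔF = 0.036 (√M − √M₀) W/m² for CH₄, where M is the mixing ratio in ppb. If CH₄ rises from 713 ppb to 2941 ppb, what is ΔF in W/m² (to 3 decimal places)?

ΔF = 0.991 W/m²

CH₄: 0.036 × (√2941 − √713) = 0.036 × (54.2310 − 26.7021) = 0.036 × 27.5289 = 0.9910 W/m².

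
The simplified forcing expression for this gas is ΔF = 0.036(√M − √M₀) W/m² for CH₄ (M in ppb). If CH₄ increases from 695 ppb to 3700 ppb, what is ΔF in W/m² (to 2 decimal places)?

ΔF = 1.24 W/m²

CH₄: 0.036 × (√3700 − √695) = 0.036 × (60.8276 − 26.3629) = 0.036 × 34.4647 = 1.2407 W/m².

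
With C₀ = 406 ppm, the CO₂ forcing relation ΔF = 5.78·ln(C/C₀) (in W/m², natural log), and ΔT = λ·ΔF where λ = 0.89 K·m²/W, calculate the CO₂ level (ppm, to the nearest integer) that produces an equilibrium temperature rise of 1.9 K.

Required forcing: ΔF = ΔT/λ = 1.9/0.89 = 2.1348 W/m².
Then ln(C/406) = ΔF/5.78 = 2.1348/5.78 = 0.36934.
So C = 406 × e^0.36934 = 406 × 1.44678 = 587.39 ppm.

C ≈ 587 ppm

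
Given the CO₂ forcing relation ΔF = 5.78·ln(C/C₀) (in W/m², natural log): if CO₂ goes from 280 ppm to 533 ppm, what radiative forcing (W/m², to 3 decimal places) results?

ΔF = 3.721 W/m²

CO₂: 5.78 × ln(533/280) = 5.78 × ln(1.90357) = 5.78 × 0.64373 = 3.7208 W/m².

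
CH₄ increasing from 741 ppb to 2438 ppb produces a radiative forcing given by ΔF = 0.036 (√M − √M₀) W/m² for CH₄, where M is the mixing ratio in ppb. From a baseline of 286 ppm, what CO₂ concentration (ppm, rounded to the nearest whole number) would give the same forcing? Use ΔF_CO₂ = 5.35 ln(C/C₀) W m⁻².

CH₄ forcing: 0.036 × (√2438 − √741) = 0.036 × (49.3761 − 27.2213) = 0.036 × 22.1548 = 0.79757 W/m².
Set 5.35 ln(C/286) = 0.79757: ln(C/286) = 0.79757/5.35 = 0.14908, so C = 286 × e^0.14908 = 286 × 1.16077 = 331.98 ppm.

C ≈ 332 ppm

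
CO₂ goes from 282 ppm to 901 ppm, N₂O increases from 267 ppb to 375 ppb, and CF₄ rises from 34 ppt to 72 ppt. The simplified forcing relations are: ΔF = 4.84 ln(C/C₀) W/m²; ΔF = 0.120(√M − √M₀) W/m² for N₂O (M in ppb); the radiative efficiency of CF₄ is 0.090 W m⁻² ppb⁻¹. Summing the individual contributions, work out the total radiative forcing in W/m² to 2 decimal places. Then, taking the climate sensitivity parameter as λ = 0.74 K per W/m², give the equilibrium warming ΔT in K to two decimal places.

CO₂: 4.84 × ln(901/282) = 4.84 × ln(3.19504) = 4.84 × 1.16160 = 5.6221 W/m².
N₂O: 0.120 × (√375 − √267) = 0.120 × (19.3649 − 16.3401) = 0.120 × 3.0248 = 0.3630 W/m².
CF₄: Δ = 72 − 34 = 38 ppt = 0.038 ppb; ΔF = 0.090 × 0.038 = 0.0034 W/m².
Total ΔF = 5.6221 + 0.3630 + 0.0034 = 5.9885 W/m².
ΔT = λ ΔF = 0.74 × 5.99 = 4.4326 K.

ΔF = 5.99 W/m²; ΔT = 4.43 K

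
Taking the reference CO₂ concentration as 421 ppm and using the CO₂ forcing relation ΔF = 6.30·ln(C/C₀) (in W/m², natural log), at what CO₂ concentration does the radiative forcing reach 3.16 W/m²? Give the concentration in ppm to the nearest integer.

Set 6.30 ln(C/421) = 3.16, so ln(C/421) = 3.16/6.30 = 0.50159.
Then C/421 = e^0.50159 = 1.65134, giving C = 421 × 1.65134 = 695.21 ppm.

C ≈ 695 ppm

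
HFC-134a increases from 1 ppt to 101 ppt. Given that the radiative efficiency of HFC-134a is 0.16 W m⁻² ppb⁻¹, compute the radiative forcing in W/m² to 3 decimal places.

ΔF = 0.016 W/m²

HFC-134a: Δ = 101 − 1 = 100 ppt = 0.100 ppb; ΔF = 0.16 × 0.100 = 0.0160 W/m².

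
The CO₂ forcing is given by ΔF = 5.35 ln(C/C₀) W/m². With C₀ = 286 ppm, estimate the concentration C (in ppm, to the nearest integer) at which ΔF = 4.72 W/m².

C ≈ 691 ppm

Set 5.35 ln(C/286) = 4.72, so ln(C/286) = 4.72/5.35 = 0.88224.
Then C/286 = e^0.88224 = 2.41631, giving C = 286 × 2.41631 = 691.06 ppm.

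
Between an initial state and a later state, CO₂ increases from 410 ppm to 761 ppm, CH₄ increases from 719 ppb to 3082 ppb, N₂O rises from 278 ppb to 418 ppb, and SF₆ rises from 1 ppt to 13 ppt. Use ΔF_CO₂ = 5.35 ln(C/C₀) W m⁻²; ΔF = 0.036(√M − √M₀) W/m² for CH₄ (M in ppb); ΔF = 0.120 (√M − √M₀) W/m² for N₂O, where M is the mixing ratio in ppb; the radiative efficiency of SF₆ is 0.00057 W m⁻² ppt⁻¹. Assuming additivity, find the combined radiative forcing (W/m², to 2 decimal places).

CO₂: 5.35 × ln(761/410) = 5.35 × ln(1.85610) = 5.35 × 0.61848 = 3.3089 W/m².
CH₄: 0.036 × (√3082 − √719) = 0.036 × (55.5158 − 26.8142) = 0.036 × 28.7016 = 1.0333 W/m².
N₂O: 0.120 × (√418 − √278) = 0.120 × (20.4450 − 16.6733) = 0.120 × 3.7717 = 0.4526 W/m².
SF₆: ΔF = 0.00057 × (13 − 1) = 0.00057 × 12 = 0.0068 W/m².
Total ΔF = 3.3089 + 1.0333 + 0.4526 + 0.0068 = 4.8016 W/m².

ΔF = 4.80 W/m²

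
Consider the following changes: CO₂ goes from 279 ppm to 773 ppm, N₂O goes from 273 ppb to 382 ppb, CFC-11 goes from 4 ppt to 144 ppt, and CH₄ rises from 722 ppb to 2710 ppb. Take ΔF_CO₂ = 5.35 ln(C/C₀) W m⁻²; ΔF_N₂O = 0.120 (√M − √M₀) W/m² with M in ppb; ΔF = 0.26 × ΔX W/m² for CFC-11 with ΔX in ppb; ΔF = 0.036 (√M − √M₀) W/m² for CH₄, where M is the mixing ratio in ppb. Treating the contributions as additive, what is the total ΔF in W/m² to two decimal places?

CO₂: 5.35 × ln(773/279) = 5.35 × ln(2.77061) = 5.35 × 1.01907 = 5.4520 W/m².
N₂O: 0.120 × (√382 − √273) = 0.120 × (19.5448 − 16.5227) = 0.120 × 3.0221 = 0.3627 W/m².
CFC-11: Δ = 144 − 4 = 140 ppt = 0.140 ppb; ΔF = 0.26 × 0.140 = 0.0364 W/m².
CH₄: 0.036 × (√2710 − √722) = 0.036 × (52.0577 − 26.8701) = 0.036 × 25.1876 = 0.9068 W/m².
Total ΔF = 5.4520 + 0.3627 + 0.0364 + 0.9068 = 6.7579 W/m².

ΔF = 6.76 W/m²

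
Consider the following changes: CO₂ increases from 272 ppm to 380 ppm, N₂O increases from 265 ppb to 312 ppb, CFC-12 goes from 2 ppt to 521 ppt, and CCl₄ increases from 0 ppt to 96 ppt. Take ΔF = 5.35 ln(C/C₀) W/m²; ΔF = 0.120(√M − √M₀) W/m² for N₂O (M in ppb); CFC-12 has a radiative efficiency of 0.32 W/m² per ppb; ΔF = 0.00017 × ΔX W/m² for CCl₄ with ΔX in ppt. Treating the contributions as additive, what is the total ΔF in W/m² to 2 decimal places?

ΔF = 2.14 W/m²

CO₂: 5.35 × ln(380/272) = 5.35 × ln(1.39706) = 5.35 × 0.33437 = 1.7889 W/m².
N₂O: 0.120 × (√312 − √265) = 0.120 × (17.6635 − 16.2788) = 0.120 × 1.3847 = 0.1662 W/m².
CFC-12: Δ = 521 − 2 = 519 ppt = 0.519 ppb; ΔF = 0.32 × 0.519 = 0.1661 W/m².
CCl₄: ΔF = 0.00017 × (96 − 0) = 0.00017 × 96 = 0.0163 W/m².
Total ΔF = 1.7889 + 0.1662 + 0.1661 + 0.0163 = 2.1375 W/m².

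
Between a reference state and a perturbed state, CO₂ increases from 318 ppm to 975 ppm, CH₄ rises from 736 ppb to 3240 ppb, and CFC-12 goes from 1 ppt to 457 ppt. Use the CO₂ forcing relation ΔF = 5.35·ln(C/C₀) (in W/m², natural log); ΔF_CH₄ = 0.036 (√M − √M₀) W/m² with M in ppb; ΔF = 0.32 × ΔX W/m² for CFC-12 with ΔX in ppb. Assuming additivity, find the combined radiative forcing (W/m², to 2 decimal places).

ΔF = 7.21 W/m²

CO₂: 5.35 × ln(975/318) = 5.35 × ln(3.06604) = 5.35 × 1.12039 = 5.9941 W/m².
CH₄: 0.036 × (√3240 − √736) = 0.036 × (56.9210 − 27.1293) = 0.036 × 29.7917 = 1.0725 W/m².
CFC-12: Δ = 457 − 1 = 456 ppt = 0.456 ppb; ΔF = 0.32 × 0.456 = 0.1459 W/m².
Total ΔF = 5.9941 + 1.0725 + 0.1459 = 7.2125 W/m².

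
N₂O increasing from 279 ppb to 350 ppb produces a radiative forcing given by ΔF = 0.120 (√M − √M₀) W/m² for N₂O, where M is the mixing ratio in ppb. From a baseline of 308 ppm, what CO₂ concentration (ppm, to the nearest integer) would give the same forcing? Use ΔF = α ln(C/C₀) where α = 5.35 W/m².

C ≈ 322 ppm

N₂O forcing: 0.120 × (√350 − √279) = 0.120 × (18.7083 − 16.7033) = 0.120 × 2.0050 = 0.24060 W/m².
Set 5.35 ln(C/308) = 0.24060: ln(C/308) = 0.24060/5.35 = 0.04497, so C = 308 × e^0.04497 = 308 × 1.04600 = 322.17 ppm.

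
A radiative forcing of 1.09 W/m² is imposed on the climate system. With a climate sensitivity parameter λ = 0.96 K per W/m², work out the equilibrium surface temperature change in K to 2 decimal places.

ΔT = 1.05 K

ΔT = λ ΔF = 0.96 × 1.09 = 1.0464 K.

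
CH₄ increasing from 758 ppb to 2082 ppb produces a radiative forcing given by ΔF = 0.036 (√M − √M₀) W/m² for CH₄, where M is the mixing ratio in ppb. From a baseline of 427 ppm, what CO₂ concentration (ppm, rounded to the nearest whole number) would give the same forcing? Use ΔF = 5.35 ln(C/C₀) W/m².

CH₄ forcing: 0.036 × (√2082 − √758) = 0.036 × (45.6289 − 27.5318) = 0.036 × 18.0971 = 0.65150 W/m².
Set 5.35 ln(C/427) = 0.65150: ln(C/427) = 0.65150/5.35 = 0.12178, so C = 427 × e^0.12178 = 427 × 1.12951 = 482.30 ppm.

C ≈ 482 ppm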